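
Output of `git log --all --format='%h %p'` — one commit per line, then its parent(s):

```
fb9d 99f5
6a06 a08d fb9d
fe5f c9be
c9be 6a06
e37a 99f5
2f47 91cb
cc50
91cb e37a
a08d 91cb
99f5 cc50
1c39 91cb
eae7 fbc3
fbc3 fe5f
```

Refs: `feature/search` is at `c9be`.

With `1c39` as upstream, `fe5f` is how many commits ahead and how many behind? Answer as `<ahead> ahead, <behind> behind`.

Reachable from fe5f: {6a06, 91cb, 99f5, a08d, c9be, cc50, e37a, fb9d, fe5f}.
Reachable from 1c39: {1c39, 91cb, 99f5, cc50, e37a}.
Only in fe5f's history (ahead): {6a06, a08d, c9be, fb9d, fe5f} — 5.
Only in 1c39's history (behind): {1c39} — 1.

5 ahead, 1 behind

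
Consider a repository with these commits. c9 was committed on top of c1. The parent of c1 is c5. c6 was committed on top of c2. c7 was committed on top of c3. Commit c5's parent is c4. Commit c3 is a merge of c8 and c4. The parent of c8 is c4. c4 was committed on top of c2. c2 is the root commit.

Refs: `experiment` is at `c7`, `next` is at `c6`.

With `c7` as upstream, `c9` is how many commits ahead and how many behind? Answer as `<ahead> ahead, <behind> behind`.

3 ahead, 3 behind

Reachable from c9: {c1, c2, c4, c5, c9}.
Reachable from c7: {c2, c3, c4, c7, c8}.
Only in c9's history (ahead): {c1, c5, c9} — 3.
Only in c7's history (behind): {c3, c7, c8} — 3.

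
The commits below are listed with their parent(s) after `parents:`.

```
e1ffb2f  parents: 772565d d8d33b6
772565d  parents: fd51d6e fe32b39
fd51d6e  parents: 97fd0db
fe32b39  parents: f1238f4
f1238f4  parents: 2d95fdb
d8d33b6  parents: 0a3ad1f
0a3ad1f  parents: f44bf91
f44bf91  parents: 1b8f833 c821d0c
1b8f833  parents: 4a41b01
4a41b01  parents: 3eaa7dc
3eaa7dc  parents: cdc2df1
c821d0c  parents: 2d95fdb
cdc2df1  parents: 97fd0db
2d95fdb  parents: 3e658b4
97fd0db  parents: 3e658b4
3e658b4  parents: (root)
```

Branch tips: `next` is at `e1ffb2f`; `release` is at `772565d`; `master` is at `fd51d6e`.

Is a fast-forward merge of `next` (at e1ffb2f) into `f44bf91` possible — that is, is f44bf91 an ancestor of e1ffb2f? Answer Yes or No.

Yes

A fast-forward from f44bf91 to e1ffb2f is possible iff f44bf91 is an ancestor of e1ffb2f.
Ancestors of e1ffb2f: {0a3ad1f, 1b8f833, 2d95fdb, 3e658b4, 3eaa7dc, 4a41b01, 772565d, 97fd0db, c821d0c, cdc2df1, d8d33b6, e1ffb2f, f1238f4, f44bf91, fd51d6e, fe32b39}.
f44bf91 is among them, so fast-forward is possible.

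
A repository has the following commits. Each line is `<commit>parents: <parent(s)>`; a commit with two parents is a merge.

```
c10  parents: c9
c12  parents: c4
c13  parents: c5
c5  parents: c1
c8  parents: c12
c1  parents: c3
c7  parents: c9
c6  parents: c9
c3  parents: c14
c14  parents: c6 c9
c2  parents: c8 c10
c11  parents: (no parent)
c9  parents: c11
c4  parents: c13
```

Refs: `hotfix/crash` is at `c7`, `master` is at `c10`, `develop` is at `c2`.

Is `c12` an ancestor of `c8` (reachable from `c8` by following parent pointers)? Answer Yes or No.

Ancestors of c8 (commits reachable by following parents): {c1, c11, c12, c13, c14, c3, c4, c5, c6, c8, c9}.
c12 is in that set, so it is an ancestor of c8.

Yes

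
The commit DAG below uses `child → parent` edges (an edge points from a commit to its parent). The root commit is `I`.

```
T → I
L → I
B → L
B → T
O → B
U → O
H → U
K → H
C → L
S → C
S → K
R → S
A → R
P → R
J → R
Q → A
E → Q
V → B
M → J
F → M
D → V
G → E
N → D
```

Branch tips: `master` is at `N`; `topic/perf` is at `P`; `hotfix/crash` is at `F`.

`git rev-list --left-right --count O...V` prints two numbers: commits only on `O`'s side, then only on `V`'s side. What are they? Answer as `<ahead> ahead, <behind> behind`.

1 ahead, 1 behind

Reachable from O: {B, I, L, O, T}.
Reachable from V: {B, I, L, T, V}.
Only in O's history (ahead): {O} — 1.
Only in V's history (behind): {V} — 1.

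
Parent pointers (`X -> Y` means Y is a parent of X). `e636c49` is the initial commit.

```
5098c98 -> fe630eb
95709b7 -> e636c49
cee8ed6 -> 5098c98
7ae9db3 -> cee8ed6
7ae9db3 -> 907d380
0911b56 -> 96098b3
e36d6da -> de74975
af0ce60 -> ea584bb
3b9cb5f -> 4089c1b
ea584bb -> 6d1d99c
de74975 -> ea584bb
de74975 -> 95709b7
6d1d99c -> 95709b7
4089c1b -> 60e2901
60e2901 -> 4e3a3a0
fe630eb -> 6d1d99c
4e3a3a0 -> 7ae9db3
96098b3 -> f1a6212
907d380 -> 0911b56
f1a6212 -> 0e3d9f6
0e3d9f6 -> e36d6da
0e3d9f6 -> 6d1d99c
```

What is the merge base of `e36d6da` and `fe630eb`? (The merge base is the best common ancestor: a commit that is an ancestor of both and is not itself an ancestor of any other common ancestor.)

Ancestors of e36d6da: {6d1d99c, 95709b7, de74975, e36d6da, e636c49, ea584bb}.
Ancestors of fe630eb: {6d1d99c, 95709b7, e636c49, fe630eb}.
Common ancestors: {6d1d99c, 95709b7, e636c49}.
Among these, 6d1d99c is not an ancestor of any other common ancestor — it is the merge base.

6d1d99c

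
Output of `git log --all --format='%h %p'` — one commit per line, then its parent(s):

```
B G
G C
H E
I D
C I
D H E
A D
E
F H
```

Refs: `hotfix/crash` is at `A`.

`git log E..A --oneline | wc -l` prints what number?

3

Reachable from A: {A, D, E, H}.
Reachable from E: {E}.
In A's history but not E's: {A, D, H} — 3 commits.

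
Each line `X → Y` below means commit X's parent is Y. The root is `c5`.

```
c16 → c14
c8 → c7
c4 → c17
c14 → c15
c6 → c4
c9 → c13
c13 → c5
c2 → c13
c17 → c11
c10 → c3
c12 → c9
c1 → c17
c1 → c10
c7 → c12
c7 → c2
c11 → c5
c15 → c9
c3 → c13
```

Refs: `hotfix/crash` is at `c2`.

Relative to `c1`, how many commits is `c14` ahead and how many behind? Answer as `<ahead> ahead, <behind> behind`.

Reachable from c14: {c13, c14, c15, c5, c9}.
Reachable from c1: {c1, c10, c11, c13, c17, c3, c5}.
Only in c14's history (ahead): {c14, c15, c9} — 3.
Only in c1's history (behind): {c1, c10, c11, c17, c3} — 5.

3 ahead, 5 behind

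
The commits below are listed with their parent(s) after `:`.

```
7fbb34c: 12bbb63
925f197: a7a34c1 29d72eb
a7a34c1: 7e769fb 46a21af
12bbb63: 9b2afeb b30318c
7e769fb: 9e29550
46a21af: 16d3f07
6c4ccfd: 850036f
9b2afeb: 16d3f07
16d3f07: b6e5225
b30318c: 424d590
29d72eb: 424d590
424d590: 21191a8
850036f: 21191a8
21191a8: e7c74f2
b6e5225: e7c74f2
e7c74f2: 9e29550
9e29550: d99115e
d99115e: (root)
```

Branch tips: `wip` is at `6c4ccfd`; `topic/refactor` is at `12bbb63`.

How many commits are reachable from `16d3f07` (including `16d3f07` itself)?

5

Walking parent pointers from 16d3f07: reachable set = {16d3f07, 9e29550, b6e5225, d99115e, e7c74f2}.
That is 5 commits.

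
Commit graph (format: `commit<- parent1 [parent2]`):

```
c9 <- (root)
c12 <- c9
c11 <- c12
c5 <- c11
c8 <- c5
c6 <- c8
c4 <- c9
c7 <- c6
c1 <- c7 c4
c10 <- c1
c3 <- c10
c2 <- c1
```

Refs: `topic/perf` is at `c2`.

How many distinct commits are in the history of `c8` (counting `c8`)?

Walking parent pointers from c8: reachable set = {c11, c12, c5, c8, c9}.
That is 5 commits.

5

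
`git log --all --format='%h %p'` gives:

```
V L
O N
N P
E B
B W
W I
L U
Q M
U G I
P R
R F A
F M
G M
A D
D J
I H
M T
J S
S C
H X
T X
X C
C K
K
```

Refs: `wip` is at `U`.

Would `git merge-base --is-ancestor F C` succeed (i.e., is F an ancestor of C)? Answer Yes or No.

Ancestors of C: {C, K}.
F is not in that set, so it is not an ancestor of C.

No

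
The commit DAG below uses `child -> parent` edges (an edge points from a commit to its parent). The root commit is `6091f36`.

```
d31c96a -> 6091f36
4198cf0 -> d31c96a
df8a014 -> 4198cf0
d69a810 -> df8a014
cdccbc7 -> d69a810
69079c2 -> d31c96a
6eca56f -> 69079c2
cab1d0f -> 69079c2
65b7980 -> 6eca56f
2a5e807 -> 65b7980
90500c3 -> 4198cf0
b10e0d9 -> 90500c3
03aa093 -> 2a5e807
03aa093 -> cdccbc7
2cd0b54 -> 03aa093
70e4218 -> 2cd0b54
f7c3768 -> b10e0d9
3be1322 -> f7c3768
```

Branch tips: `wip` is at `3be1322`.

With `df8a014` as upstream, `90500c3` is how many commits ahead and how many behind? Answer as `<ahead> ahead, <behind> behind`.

1 ahead, 1 behind

Reachable from 90500c3: {4198cf0, 6091f36, 90500c3, d31c96a}.
Reachable from df8a014: {4198cf0, 6091f36, d31c96a, df8a014}.
Only in 90500c3's history (ahead): {90500c3} — 1.
Only in df8a014's history (behind): {df8a014} — 1.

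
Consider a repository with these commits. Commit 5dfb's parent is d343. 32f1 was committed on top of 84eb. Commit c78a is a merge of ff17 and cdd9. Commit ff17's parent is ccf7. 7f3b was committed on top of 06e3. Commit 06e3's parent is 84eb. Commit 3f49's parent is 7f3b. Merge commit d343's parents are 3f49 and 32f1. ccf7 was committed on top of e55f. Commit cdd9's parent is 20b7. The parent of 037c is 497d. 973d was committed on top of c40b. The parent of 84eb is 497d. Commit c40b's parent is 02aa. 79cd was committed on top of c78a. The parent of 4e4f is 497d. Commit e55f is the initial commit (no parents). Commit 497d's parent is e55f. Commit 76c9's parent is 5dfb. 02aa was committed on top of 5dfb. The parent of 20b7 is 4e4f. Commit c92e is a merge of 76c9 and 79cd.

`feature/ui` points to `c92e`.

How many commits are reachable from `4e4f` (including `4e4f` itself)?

Walking parent pointers from 4e4f: reachable set = {497d, 4e4f, e55f}.
That is 3 commits.

3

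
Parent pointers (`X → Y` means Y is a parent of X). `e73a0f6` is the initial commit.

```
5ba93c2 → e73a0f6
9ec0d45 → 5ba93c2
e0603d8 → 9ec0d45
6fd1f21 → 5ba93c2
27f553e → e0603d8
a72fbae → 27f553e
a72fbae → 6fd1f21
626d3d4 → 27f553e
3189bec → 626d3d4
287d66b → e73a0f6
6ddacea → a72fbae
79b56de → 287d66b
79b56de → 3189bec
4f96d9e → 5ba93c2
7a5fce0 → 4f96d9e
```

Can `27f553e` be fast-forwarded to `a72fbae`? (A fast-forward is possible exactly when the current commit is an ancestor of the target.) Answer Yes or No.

A fast-forward from 27f553e to a72fbae is possible iff 27f553e is an ancestor of a72fbae.
Ancestors of a72fbae: {27f553e, 5ba93c2, 6fd1f21, 9ec0d45, a72fbae, e0603d8, e73a0f6}.
27f553e is among them, so fast-forward is possible.

Yes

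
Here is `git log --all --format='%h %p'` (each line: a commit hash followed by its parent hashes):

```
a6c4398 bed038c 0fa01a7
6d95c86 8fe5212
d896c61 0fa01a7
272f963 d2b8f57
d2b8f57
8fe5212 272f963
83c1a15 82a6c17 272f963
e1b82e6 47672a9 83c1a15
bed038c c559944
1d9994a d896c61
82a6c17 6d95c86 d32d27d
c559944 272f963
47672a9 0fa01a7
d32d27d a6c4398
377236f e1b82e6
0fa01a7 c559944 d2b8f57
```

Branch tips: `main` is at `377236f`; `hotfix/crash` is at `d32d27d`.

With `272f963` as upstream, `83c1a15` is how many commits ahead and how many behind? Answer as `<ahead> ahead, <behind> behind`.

Reachable from 83c1a15: {0fa01a7, 272f963, 6d95c86, 82a6c17, 83c1a15, 8fe5212, a6c4398, bed038c, c559944, d2b8f57, d32d27d}.
Reachable from 272f963: {272f963, d2b8f57}.
Only in 83c1a15's history (ahead): {0fa01a7, 6d95c86, 82a6c17, 83c1a15, 8fe5212, a6c4398, bed038c, c559944, d32d27d} — 9.
Only in 272f963's history (behind): {} — 0.

9 ahead, 0 behind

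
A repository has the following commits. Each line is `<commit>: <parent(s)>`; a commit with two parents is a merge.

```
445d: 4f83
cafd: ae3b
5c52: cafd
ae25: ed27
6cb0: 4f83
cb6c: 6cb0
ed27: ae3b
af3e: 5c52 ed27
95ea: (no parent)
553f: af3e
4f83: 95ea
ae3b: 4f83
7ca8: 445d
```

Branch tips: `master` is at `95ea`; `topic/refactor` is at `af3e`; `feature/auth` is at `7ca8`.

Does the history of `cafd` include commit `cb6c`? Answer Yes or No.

Ancestors of cafd: {4f83, 95ea, ae3b, cafd}.
cb6c is not in that set, so it is not an ancestor of cafd.

No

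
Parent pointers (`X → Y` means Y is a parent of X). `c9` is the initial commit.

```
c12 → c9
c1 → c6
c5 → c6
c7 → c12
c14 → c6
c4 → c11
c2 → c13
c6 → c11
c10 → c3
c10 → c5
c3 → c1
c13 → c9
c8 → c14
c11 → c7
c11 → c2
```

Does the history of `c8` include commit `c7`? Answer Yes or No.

Yes

Ancestors of c8 (commits reachable by following parents): {c11, c12, c13, c14, c2, c6, c7, c8, c9}.
c7 is in that set, so it is an ancestor of c8.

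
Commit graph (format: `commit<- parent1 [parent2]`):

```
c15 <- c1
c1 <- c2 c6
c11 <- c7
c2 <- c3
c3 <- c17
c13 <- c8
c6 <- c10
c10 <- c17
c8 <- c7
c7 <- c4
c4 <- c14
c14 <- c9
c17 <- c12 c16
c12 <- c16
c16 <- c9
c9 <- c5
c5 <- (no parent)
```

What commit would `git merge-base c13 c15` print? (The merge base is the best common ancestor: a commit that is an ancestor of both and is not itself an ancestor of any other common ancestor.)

c9

Ancestors of c13: {c13, c14, c4, c5, c7, c8, c9}.
Ancestors of c15: {c1, c10, c12, c15, c16, c17, c2, c3, c5, c6, c9}.
Common ancestors: {c5, c9}.
Among these, c9 is not an ancestor of any other common ancestor — it is the merge base.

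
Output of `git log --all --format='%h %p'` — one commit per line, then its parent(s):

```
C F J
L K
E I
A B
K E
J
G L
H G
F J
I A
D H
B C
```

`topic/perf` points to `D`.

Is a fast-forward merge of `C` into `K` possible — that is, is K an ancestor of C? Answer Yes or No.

No

A fast-forward from K to C is possible iff K is an ancestor of C.
Ancestors of C: {C, F, J}.
K is not among them, so fast-forward is not possible.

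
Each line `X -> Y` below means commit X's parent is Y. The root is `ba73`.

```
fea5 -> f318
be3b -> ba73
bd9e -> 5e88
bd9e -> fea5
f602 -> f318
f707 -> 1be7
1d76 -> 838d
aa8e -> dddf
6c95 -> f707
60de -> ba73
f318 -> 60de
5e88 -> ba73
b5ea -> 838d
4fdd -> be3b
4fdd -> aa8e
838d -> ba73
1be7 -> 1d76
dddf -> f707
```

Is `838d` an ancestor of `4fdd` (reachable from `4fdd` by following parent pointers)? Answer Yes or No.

Ancestors of 4fdd (commits reachable by following parents): {1be7, 1d76, 4fdd, 838d, aa8e, ba73, be3b, dddf, f707}.
838d is in that set, so it is an ancestor of 4fdd.

Yes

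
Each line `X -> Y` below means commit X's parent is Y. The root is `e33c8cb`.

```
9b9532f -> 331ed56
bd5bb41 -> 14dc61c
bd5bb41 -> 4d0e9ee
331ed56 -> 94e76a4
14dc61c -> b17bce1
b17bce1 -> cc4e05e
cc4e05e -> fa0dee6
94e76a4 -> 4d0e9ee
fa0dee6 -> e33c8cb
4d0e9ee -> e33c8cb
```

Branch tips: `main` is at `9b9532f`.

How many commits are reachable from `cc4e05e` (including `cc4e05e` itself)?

3

Walking parent pointers from cc4e05e: reachable set = {cc4e05e, e33c8cb, fa0dee6}.
That is 3 commits.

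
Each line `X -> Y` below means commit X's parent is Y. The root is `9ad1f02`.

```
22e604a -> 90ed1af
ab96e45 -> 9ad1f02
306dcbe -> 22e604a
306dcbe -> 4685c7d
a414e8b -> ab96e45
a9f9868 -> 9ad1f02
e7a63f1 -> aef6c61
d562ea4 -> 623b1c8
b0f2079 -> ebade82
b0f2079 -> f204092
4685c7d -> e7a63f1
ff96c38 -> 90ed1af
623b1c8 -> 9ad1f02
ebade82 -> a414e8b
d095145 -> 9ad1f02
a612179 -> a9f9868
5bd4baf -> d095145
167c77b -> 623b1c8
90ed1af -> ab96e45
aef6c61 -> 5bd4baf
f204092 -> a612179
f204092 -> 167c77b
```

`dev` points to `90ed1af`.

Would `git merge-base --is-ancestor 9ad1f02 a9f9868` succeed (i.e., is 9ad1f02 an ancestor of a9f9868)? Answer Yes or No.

Ancestors of a9f9868 (commits reachable by following parents): {9ad1f02, a9f9868}.
9ad1f02 is in that set, so it is an ancestor of a9f9868.

Yes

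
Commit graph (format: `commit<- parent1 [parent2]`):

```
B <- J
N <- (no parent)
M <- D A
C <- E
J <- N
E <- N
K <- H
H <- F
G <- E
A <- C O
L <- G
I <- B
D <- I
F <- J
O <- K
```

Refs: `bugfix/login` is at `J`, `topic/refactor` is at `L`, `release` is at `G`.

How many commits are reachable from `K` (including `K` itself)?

Walking parent pointers from K: reachable set = {F, H, J, K, N}.
That is 5 commits.

5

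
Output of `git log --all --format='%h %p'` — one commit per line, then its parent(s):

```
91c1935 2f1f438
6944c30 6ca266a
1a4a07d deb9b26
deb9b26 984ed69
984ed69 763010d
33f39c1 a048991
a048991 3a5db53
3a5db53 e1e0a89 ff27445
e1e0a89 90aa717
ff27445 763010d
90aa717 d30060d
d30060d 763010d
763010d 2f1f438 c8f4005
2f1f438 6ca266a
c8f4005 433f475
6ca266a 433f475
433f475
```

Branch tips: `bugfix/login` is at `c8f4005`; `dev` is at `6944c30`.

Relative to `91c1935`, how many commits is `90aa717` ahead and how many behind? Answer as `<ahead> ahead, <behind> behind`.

Reachable from 90aa717: {2f1f438, 433f475, 6ca266a, 763010d, 90aa717, c8f4005, d30060d}.
Reachable from 91c1935: {2f1f438, 433f475, 6ca266a, 91c1935}.
Only in 90aa717's history (ahead): {763010d, 90aa717, c8f4005, d30060d} — 4.
Only in 91c1935's history (behind): {91c1935} — 1.

4 ahead, 1 behind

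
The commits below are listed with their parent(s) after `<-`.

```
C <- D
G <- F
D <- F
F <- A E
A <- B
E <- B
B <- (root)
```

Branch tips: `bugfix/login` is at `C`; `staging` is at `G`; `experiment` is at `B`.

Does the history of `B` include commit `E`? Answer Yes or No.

No

Ancestors of B: {B}.
E is not in that set, so it is not an ancestor of B.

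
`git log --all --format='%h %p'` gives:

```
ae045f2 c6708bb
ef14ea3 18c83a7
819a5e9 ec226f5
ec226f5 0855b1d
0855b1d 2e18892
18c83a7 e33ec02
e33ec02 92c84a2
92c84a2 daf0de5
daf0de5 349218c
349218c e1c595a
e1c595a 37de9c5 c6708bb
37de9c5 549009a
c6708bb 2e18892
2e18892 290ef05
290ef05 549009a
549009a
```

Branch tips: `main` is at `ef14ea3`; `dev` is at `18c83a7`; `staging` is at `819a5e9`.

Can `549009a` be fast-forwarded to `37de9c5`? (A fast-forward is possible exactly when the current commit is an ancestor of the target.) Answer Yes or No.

Yes

A fast-forward from 549009a to 37de9c5 is possible iff 549009a is an ancestor of 37de9c5.
Ancestors of 37de9c5: {37de9c5, 549009a}.
549009a is among them, so fast-forward is possible.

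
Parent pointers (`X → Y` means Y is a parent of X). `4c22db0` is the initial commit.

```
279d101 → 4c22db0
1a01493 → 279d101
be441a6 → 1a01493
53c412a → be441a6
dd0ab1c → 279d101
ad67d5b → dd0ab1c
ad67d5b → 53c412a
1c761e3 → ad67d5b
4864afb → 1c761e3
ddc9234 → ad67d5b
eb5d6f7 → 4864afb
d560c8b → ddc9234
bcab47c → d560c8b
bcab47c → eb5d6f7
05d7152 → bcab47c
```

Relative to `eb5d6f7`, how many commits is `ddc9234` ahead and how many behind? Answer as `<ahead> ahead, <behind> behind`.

Reachable from ddc9234: {1a01493, 279d101, 4c22db0, 53c412a, ad67d5b, be441a6, dd0ab1c, ddc9234}.
Reachable from eb5d6f7: {1a01493, 1c761e3, 279d101, 4864afb, 4c22db0, 53c412a, ad67d5b, be441a6, dd0ab1c, eb5d6f7}.
Only in ddc9234's history (ahead): {ddc9234} — 1.
Only in eb5d6f7's history (behind): {1c761e3, 4864afb, eb5d6f7} — 3.

1 ahead, 3 behind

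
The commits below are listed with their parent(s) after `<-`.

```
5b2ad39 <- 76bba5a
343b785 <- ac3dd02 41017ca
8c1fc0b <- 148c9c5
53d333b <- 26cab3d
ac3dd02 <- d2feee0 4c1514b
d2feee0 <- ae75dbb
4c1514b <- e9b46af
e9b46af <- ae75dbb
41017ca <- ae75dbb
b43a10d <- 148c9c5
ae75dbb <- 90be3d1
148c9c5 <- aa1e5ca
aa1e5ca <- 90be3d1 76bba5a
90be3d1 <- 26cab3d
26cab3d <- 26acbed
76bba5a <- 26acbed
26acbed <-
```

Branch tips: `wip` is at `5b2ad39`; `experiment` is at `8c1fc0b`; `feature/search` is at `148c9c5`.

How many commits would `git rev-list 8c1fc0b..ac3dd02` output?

Reachable from ac3dd02: {26acbed, 26cab3d, 4c1514b, 90be3d1, ac3dd02, ae75dbb, d2feee0, e9b46af}.
Reachable from 8c1fc0b: {148c9c5, 26acbed, 26cab3d, 76bba5a, 8c1fc0b, 90be3d1, aa1e5ca}.
In ac3dd02's history but not 8c1fc0b's: {4c1514b, ac3dd02, ae75dbb, d2feee0, e9b46af} — 5 commits.

5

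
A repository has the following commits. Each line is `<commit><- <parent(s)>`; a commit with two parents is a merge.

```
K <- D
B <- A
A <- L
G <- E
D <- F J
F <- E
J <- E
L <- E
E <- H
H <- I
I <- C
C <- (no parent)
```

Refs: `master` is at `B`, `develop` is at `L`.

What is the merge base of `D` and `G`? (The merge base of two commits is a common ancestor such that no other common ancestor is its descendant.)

E

Ancestors of D: {C, D, E, F, H, I, J}.
Ancestors of G: {C, E, G, H, I}.
Common ancestors: {C, E, H, I}.
Among these, E is not an ancestor of any other common ancestor — it is the merge base.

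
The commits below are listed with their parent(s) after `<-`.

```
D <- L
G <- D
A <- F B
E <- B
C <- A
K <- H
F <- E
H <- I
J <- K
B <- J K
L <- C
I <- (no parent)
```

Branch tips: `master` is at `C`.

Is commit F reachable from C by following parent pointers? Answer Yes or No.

Yes

Ancestors of C (commits reachable by following parents): {A, B, C, E, F, H, I, J, K}.
F is in that set, so it is an ancestor of C.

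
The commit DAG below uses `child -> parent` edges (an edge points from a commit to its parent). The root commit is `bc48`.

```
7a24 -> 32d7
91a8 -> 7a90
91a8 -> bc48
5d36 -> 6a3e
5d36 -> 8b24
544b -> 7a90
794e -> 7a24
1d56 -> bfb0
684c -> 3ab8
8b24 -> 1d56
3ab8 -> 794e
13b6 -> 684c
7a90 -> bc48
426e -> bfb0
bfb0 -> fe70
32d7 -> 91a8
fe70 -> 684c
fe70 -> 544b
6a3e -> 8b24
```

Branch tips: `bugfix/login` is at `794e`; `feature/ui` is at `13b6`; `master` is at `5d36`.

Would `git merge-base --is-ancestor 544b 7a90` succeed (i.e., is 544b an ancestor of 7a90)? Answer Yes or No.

No

Ancestors of 7a90: {7a90, bc48}.
544b is not in that set, so it is not an ancestor of 7a90.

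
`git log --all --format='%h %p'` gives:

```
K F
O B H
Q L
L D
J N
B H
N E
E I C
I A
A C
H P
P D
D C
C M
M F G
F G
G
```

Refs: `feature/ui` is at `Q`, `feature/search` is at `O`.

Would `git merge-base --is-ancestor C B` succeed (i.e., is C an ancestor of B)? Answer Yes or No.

Ancestors of B (commits reachable by following parents): {B, C, D, F, G, H, M, P}.
C is in that set, so it is an ancestor of B.

Yes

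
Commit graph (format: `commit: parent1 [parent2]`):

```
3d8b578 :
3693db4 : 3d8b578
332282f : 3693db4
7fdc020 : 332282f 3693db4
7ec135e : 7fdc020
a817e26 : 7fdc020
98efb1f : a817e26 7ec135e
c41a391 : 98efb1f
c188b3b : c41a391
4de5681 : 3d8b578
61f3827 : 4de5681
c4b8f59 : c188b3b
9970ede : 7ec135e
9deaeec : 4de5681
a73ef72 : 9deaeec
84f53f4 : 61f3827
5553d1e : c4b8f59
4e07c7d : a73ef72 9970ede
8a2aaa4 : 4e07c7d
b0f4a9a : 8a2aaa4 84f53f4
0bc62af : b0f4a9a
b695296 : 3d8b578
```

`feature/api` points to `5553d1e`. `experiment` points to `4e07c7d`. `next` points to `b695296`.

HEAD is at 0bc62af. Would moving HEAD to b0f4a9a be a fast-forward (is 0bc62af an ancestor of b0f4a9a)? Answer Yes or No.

No

A fast-forward from 0bc62af to b0f4a9a is possible iff 0bc62af is an ancestor of b0f4a9a.
Ancestors of b0f4a9a: {332282f, 3693db4, 3d8b578, 4de5681, 4e07c7d, 61f3827, 7ec135e, 7fdc020, 84f53f4, 8a2aaa4, 9970ede, 9deaeec, a73ef72, b0f4a9a}.
0bc62af is not among them, so fast-forward is not possible.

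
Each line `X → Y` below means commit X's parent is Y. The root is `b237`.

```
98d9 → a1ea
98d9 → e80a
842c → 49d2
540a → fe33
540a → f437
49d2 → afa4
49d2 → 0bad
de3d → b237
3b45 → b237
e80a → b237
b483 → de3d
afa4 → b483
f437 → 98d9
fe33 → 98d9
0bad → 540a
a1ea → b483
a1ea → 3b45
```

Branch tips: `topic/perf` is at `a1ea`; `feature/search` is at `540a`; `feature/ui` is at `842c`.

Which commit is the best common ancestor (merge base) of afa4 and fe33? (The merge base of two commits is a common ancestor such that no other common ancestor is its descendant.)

Ancestors of afa4: {afa4, b237, b483, de3d}.
Ancestors of fe33: {3b45, 98d9, a1ea, b237, b483, de3d, e80a, fe33}.
Common ancestors: {b237, b483, de3d}.
Among these, b483 is not an ancestor of any other common ancestor — it is the merge base.

b483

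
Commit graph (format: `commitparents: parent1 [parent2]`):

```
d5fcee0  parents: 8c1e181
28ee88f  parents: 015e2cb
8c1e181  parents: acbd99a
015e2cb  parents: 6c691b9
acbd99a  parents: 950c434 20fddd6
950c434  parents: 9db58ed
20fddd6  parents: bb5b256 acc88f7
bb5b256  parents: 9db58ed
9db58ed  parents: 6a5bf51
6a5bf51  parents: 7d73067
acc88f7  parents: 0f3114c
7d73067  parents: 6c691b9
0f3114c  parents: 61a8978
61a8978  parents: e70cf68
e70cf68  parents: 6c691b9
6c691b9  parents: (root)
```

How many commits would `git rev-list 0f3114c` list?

Walking parent pointers from 0f3114c: reachable set = {0f3114c, 61a8978, 6c691b9, e70cf68}.
That is 4 commits.

4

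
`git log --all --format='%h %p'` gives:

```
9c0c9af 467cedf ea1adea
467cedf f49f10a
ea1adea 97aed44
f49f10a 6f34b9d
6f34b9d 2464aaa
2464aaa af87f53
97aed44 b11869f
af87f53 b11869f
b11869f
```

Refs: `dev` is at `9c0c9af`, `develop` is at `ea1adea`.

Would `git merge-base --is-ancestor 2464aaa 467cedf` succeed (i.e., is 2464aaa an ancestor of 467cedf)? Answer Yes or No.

Yes

Ancestors of 467cedf (commits reachable by following parents): {2464aaa, 467cedf, 6f34b9d, af87f53, b11869f, f49f10a}.
2464aaa is in that set, so it is an ancestor of 467cedf.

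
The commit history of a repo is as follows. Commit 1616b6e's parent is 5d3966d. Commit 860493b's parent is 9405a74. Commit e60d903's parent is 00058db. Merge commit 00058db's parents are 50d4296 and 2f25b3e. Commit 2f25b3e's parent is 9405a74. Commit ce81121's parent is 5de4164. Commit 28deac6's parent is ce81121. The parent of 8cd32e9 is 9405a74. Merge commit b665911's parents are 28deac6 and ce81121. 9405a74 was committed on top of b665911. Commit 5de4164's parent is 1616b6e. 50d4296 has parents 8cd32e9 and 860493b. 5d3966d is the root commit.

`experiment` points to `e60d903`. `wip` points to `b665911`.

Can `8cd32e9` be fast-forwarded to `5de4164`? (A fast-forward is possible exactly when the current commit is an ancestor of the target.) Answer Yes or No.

A fast-forward from 8cd32e9 to 5de4164 is possible iff 8cd32e9 is an ancestor of 5de4164.
Ancestors of 5de4164: {1616b6e, 5d3966d, 5de4164}.
8cd32e9 is not among them, so fast-forward is not possible.

No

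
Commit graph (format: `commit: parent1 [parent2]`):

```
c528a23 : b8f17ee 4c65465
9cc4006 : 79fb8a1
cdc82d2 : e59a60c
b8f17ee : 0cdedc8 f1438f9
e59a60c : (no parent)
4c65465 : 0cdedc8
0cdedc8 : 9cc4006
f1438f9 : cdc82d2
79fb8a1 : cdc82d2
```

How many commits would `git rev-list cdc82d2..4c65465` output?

Reachable from 4c65465: {0cdedc8, 4c65465, 79fb8a1, 9cc4006, cdc82d2, e59a60c}.
Reachable from cdc82d2: {cdc82d2, e59a60c}.
In 4c65465's history but not cdc82d2's: {0cdedc8, 4c65465, 79fb8a1, 9cc4006} — 4 commits.

4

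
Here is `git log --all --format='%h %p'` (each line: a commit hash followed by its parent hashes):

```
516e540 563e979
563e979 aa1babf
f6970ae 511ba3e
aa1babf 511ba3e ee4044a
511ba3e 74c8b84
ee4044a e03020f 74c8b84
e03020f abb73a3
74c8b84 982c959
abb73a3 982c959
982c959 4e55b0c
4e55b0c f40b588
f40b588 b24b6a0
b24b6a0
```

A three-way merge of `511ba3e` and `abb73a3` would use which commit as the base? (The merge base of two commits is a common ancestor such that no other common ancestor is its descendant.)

982c959

Ancestors of 511ba3e: {4e55b0c, 511ba3e, 74c8b84, 982c959, b24b6a0, f40b588}.
Ancestors of abb73a3: {4e55b0c, 982c959, abb73a3, b24b6a0, f40b588}.
Common ancestors: {4e55b0c, 982c959, b24b6a0, f40b588}.
Among these, 982c959 is not an ancestor of any other common ancestor — it is the merge base.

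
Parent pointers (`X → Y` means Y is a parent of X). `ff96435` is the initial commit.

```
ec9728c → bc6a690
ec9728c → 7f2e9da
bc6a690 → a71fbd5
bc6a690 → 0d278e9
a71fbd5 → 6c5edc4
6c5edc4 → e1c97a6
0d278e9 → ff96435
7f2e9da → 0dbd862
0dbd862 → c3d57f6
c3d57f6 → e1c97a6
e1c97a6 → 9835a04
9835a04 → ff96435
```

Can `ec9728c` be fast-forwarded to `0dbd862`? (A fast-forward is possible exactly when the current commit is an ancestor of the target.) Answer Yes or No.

No

A fast-forward from ec9728c to 0dbd862 is possible iff ec9728c is an ancestor of 0dbd862.
Ancestors of 0dbd862: {0dbd862, 9835a04, c3d57f6, e1c97a6, ff96435}.
ec9728c is not among them, so fast-forward is not possible.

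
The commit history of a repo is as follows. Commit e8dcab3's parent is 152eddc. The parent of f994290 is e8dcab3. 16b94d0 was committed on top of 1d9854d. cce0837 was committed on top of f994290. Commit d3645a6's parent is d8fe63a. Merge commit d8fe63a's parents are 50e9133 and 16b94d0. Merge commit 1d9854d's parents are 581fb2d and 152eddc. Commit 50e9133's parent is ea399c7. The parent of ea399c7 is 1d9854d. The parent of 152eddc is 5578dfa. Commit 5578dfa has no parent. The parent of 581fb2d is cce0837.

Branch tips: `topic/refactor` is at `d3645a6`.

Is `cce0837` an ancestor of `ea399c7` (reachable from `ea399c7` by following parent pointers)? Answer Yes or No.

Ancestors of ea399c7 (commits reachable by following parents): {152eddc, 1d9854d, 5578dfa, 581fb2d, cce0837, e8dcab3, ea399c7, f994290}.
cce0837 is in that set, so it is an ancestor of ea399c7.

Yes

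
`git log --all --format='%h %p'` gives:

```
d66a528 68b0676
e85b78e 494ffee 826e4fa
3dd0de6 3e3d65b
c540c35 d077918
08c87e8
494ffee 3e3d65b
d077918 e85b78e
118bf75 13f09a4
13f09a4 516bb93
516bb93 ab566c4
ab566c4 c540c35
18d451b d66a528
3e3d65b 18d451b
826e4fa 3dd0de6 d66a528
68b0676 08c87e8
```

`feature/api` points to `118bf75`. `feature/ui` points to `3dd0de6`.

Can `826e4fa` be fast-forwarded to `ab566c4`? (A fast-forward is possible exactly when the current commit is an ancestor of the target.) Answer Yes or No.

Yes

A fast-forward from 826e4fa to ab566c4 is possible iff 826e4fa is an ancestor of ab566c4.
Ancestors of ab566c4: {08c87e8, 18d451b, 3dd0de6, 3e3d65b, 494ffee, 68b0676, 826e4fa, ab566c4, c540c35, d077918, d66a528, e85b78e}.
826e4fa is among them, so fast-forward is possible.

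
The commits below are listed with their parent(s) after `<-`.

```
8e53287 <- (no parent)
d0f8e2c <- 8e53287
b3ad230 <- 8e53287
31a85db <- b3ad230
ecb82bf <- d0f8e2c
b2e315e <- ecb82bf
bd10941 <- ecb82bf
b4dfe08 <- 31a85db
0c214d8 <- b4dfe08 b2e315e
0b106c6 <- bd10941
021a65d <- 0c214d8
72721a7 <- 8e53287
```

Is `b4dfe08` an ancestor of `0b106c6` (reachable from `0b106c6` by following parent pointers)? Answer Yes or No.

No

Ancestors of 0b106c6: {0b106c6, 8e53287, bd10941, d0f8e2c, ecb82bf}.
b4dfe08 is not in that set, so it is not an ancestor of 0b106c6.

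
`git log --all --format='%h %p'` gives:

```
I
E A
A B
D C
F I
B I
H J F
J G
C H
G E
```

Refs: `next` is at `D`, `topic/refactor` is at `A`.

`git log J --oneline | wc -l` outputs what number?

Walking parent pointers from J: reachable set = {A, B, E, G, I, J}.
That is 6 commits.

6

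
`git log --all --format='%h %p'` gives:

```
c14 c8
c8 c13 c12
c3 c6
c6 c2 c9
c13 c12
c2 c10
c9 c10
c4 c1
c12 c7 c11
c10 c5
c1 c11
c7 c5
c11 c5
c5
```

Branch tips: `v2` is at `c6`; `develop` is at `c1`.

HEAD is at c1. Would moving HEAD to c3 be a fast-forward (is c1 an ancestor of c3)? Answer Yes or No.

No

A fast-forward from c1 to c3 is possible iff c1 is an ancestor of c3.
Ancestors of c3: {c10, c2, c3, c5, c6, c9}.
c1 is not among them, so fast-forward is not possible.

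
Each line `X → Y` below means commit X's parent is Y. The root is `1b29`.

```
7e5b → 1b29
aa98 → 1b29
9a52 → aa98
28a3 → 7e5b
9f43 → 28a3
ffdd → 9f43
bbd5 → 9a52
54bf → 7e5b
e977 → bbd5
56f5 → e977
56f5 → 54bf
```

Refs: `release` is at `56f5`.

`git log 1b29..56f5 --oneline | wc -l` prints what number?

Reachable from 56f5: {1b29, 54bf, 56f5, 7e5b, 9a52, aa98, bbd5, e977}.
Reachable from 1b29: {1b29}.
In 56f5's history but not 1b29's: {54bf, 56f5, 7e5b, 9a52, aa98, bbd5, e977} — 7 commits.

7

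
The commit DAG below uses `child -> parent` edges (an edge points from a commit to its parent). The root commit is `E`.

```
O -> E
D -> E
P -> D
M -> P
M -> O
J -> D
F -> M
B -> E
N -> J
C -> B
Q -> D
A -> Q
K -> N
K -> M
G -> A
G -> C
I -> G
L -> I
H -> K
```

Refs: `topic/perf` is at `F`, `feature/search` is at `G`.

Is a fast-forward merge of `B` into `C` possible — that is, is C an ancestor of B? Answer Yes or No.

A fast-forward from C to B is possible iff C is an ancestor of B.
Ancestors of B: {B, E}.
C is not among them, so fast-forward is not possible.

No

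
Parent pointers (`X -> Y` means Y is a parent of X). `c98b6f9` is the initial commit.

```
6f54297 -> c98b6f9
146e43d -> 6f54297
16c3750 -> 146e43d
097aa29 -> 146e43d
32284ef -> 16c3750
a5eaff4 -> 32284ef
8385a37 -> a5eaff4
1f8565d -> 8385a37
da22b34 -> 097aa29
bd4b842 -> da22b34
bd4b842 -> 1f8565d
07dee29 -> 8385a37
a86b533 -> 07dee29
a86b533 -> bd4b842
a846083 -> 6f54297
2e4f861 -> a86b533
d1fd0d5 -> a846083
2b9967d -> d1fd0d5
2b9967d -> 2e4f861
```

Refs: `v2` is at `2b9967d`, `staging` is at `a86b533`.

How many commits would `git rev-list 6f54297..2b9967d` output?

Reachable from 2b9967d: {07dee29, 097aa29, 146e43d, 16c3750, 1f8565d, 2b9967d, 2e4f861, 32284ef, 6f54297, 8385a37, a5eaff4, a846083, a86b533, bd4b842, c98b6f9, d1fd0d5, da22b34}.
Reachable from 6f54297: {6f54297, c98b6f9}.
In 2b9967d's history but not 6f54297's: {07dee29, 097aa29, 146e43d, 16c3750, 1f8565d, 2b9967d, 2e4f861, 32284ef, 8385a37, a5eaff4, a846083, a86b533, bd4b842, d1fd0d5, da22b34} — 15 commits.

15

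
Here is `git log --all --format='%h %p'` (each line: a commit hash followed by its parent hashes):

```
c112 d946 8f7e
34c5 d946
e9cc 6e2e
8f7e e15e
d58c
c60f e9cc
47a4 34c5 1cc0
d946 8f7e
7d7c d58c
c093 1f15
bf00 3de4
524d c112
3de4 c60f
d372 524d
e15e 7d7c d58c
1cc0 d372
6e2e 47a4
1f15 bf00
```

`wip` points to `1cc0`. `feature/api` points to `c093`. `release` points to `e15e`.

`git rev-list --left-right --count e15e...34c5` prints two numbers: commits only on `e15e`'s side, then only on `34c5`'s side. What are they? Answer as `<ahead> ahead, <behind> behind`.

Reachable from e15e: {7d7c, d58c, e15e}.
Reachable from 34c5: {34c5, 7d7c, 8f7e, d58c, d946, e15e}.
Only in e15e's history (ahead): {} — 0.
Only in 34c5's history (behind): {34c5, 8f7e, d946} — 3.

0 ahead, 3 behind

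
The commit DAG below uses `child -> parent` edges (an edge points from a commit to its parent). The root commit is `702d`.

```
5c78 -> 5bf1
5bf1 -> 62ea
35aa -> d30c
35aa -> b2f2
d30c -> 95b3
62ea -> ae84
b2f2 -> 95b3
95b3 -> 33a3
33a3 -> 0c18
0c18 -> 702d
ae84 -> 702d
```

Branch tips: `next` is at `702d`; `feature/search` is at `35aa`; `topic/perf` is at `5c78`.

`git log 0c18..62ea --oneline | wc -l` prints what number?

Reachable from 62ea: {62ea, 702d, ae84}.
Reachable from 0c18: {0c18, 702d}.
In 62ea's history but not 0c18's: {62ea, ae84} — 2 commits.

2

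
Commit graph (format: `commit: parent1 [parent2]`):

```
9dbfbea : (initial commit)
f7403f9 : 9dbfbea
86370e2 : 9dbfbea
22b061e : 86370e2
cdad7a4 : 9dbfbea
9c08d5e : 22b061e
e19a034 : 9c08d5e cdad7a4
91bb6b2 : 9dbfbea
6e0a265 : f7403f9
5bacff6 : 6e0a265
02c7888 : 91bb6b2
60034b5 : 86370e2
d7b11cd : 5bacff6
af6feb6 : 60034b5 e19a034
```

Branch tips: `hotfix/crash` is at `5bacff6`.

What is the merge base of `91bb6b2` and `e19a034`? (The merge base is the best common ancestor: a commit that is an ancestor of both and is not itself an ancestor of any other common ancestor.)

Ancestors of 91bb6b2: {91bb6b2, 9dbfbea}.
Ancestors of e19a034: {22b061e, 86370e2, 9c08d5e, 9dbfbea, cdad7a4, e19a034}.
Common ancestors: {9dbfbea}.
The only common ancestor is 9dbfbea, so it is the merge base.

9dbfbea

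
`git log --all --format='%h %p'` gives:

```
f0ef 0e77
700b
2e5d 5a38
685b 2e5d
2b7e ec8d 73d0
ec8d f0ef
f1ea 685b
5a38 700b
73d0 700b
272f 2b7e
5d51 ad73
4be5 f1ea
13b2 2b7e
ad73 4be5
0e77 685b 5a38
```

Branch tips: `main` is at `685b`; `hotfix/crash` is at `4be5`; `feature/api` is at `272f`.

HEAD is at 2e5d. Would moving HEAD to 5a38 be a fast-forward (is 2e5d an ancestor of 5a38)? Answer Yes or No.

A fast-forward from 2e5d to 5a38 is possible iff 2e5d is an ancestor of 5a38.
Ancestors of 5a38: {5a38, 700b}.
2e5d is not among them, so fast-forward is not possible.

No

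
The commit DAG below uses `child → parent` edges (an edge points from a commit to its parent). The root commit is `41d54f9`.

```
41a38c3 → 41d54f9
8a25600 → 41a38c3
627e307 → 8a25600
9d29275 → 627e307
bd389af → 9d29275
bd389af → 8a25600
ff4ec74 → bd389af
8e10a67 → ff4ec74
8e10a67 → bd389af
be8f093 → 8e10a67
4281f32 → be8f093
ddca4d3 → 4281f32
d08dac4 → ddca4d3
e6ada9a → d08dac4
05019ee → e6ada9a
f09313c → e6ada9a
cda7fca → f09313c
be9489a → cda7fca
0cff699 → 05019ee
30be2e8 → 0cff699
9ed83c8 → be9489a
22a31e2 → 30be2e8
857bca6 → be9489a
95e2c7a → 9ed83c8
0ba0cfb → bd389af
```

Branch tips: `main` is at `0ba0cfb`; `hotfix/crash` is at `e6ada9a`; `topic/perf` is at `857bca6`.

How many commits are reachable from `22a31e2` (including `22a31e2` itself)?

17

Walking parent pointers from 22a31e2: reachable set = {05019ee, 0cff699, 22a31e2, 30be2e8, 41a38c3, 41d54f9, 4281f32, 627e307, 8a25600, 8e10a67, 9d29275, bd389af, be8f093, d08dac4, ddca4d3, e6ada9a, ff4ec74}.
That is 17 commits.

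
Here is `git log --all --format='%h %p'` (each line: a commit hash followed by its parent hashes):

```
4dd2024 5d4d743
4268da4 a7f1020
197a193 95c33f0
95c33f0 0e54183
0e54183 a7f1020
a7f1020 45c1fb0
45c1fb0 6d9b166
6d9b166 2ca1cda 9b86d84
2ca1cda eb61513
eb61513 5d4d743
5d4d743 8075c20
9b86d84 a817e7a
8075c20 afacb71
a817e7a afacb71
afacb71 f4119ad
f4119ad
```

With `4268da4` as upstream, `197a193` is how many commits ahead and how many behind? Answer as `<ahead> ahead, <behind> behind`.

Reachable from 197a193: {0e54183, 197a193, 2ca1cda, 45c1fb0, 5d4d743, 6d9b166, 8075c20, 95c33f0, 9b86d84, a7f1020, a817e7a, afacb71, eb61513, f4119ad}.
Reachable from 4268da4: {2ca1cda, 4268da4, 45c1fb0, 5d4d743, 6d9b166, 8075c20, 9b86d84, a7f1020, a817e7a, afacb71, eb61513, f4119ad}.
Only in 197a193's history (ahead): {0e54183, 197a193, 95c33f0} — 3.
Only in 4268da4's history (behind): {4268da4} — 1.

3 ahead, 1 behind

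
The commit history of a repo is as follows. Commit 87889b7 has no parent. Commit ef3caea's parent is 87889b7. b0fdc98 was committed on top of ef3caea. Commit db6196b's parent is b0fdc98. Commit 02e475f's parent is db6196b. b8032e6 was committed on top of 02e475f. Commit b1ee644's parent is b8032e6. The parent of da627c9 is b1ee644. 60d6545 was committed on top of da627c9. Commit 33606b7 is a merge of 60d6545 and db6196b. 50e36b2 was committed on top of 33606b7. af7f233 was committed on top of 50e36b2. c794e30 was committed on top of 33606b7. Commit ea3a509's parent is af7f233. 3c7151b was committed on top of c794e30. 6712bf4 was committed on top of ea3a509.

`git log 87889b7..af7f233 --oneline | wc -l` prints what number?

11

Reachable from af7f233: {02e475f, 33606b7, 50e36b2, 60d6545, 87889b7, af7f233, b0fdc98, b1ee644, b8032e6, da627c9, db6196b, ef3caea}.
Reachable from 87889b7: {87889b7}.
In af7f233's history but not 87889b7's: {02e475f, 33606b7, 50e36b2, 60d6545, af7f233, b0fdc98, b1ee644, b8032e6, da627c9, db6196b, ef3caea} — 11 commits.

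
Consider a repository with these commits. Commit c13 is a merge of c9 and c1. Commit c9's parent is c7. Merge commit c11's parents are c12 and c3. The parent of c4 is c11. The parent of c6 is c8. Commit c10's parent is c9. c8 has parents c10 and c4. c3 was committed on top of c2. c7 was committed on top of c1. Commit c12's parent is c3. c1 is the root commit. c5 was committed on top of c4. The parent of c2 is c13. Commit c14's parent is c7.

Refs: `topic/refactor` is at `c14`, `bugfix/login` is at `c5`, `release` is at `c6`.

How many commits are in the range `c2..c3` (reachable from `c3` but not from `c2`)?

Reachable from c3: {c1, c13, c2, c3, c7, c9}.
Reachable from c2: {c1, c13, c2, c7, c9}.
In c3's history but not c2's: {c3} — 1 commit.

1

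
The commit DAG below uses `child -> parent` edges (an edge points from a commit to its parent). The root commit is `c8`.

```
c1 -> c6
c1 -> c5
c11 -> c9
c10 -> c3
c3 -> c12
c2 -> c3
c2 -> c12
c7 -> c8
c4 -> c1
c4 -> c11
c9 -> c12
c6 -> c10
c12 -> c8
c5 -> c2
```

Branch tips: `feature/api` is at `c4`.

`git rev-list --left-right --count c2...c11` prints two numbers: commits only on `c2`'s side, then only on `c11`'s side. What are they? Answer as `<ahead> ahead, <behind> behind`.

Reachable from c2: {c12, c2, c3, c8}.
Reachable from c11: {c11, c12, c8, c9}.
Only in c2's history (ahead): {c2, c3} — 2.
Only in c11's history (behind): {c11, c9} — 2.

2 ahead, 2 behind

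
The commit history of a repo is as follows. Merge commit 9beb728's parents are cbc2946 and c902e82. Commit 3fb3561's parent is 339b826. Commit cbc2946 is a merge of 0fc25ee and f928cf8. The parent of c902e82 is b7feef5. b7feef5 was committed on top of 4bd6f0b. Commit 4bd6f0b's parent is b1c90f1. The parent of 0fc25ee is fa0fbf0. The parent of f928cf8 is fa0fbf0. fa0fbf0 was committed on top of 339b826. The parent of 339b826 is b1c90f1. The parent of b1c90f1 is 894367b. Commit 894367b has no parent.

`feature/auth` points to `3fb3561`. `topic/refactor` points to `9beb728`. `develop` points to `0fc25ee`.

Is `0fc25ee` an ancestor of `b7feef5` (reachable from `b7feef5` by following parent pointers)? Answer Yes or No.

Ancestors of b7feef5: {4bd6f0b, 894367b, b1c90f1, b7feef5}.
0fc25ee is not in that set, so it is not an ancestor of b7feef5.

No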